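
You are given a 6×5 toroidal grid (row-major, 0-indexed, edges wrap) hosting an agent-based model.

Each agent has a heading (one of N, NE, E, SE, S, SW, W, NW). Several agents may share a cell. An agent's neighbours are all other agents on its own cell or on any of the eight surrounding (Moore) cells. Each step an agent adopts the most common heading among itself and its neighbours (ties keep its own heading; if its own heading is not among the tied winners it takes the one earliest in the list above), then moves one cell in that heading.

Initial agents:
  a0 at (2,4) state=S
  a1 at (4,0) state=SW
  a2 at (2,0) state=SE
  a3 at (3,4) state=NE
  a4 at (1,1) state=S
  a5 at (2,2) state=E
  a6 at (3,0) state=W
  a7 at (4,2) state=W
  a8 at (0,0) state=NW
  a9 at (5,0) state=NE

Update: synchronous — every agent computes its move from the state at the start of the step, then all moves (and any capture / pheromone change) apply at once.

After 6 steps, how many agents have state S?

t=1: a0@(3,4):S a1@(3,1):NE a2@(3,0):S a3@(2,0):NE a4@(2,1):S a5@(2,3):E a6@(3,4):W a7@(4,1):W a8@(5,4):NW a9@(4,1):NE
t=2: a0@(4,4):S a1@(2,2):NE a2@(4,0):S a3@(3,0):S a4@(3,1):S a5@(2,4):E a6@(4,4):S a7@(3,2):NE a8@(4,3):NW a9@(3,2):NE
t=3: a0@(5,4):S a1@(1,3):NE a2@(5,0):S a3@(4,0):S a4@(4,1):S a5@(2,0):E a6@(5,4):S a7@(2,3):NE a8@(3,4):NE a9@(2,3):NE
t=4: a0@(0,4):S a1@(0,4):NE a2@(0,0):S a3@(5,0):S a4@(5,1):S a5@(2,1):E a6@(0,4):S a7@(1,4):NE a8@(2,0):NE a9@(1,4):NE
t=5: a0@(1,4):S a1@(1,4):S a2@(1,0):S a3@(0,0):S a4@(0,1):S a5@(2,2):E a6@(1,4):S a7@(0,0):NE a8@(1,1):NE a9@(0,0):NE
t=6: a0@(2,4):S a1@(2,4):S a2@(2,0):S a3@(1,0):S a4@(1,1):S a5@(2,3):E a6@(2,4):S a7@(1,0):S a8@(0,2):NE a9@(1,0):S

8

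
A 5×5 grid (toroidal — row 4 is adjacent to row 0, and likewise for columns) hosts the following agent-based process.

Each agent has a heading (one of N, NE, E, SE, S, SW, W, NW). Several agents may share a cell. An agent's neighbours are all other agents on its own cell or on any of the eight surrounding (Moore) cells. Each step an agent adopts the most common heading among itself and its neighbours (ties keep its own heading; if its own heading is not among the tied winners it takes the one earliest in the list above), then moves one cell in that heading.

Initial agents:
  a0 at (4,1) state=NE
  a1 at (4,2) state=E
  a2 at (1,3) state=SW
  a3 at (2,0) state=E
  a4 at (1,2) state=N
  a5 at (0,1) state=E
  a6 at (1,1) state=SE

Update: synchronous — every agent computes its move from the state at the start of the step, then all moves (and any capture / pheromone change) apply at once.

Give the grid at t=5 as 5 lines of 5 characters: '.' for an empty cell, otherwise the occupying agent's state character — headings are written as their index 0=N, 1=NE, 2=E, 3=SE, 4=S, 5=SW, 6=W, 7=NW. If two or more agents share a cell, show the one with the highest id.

t=1: a0@(4,2):E a1@(4,3):E a2@(2,2):SW a3@(2,1):E a4@(0,2):N a5@(0,2):E a6@(1,2):E
t=2: a0@(4,3):E a1@(4,4):E a2@(2,3):E a3@(2,2):E a4@(0,3):E a5@(0,3):E a6@(1,3):E
t=3: a0@(4,4):E a1@(4,0):E a2@(2,4):E a3@(2,3):E a4@(0,4):E a5@(0,4):E a6@(1,4):E
t=4: a0@(4,0):E a1@(4,1):E a2@(2,0):E a3@(2,4):E a4@(0,0):E a5@(0,0):E a6@(1,0):E
t=5: a0@(4,1):E a1@(4,2):E a2@(2,1):E a3@(2,0):E a4@(0,1):E a5@(0,1):E a6@(1,1):E

.2...
.2...
22...
.....
.22..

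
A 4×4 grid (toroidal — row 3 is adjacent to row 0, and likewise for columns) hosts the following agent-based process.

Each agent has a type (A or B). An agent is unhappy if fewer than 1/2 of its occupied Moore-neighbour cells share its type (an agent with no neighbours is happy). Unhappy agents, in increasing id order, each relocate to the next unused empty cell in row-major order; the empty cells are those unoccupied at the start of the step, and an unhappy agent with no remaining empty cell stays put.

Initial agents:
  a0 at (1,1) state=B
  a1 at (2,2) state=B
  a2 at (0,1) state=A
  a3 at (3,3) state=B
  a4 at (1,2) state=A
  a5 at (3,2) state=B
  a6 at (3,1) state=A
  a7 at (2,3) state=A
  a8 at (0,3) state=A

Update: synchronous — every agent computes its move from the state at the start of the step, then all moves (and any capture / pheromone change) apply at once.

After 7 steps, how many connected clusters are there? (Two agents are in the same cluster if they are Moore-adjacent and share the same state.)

t=1: a0@(0,0):B a1@(2,2):B a2@(0,1):A a3@(3,3):B a4@(1,2):A a5@(0,2):B a6@(1,0):A a7@(1,3):A a8@(2,0):A
t=2: a0@(0,3):B a1@(1,1):B a2@(0,1):A a3@(3,3):B a4@(1,2):A a5@(2,1):B a6@(1,0):A a7@(1,3):A a8@(2,0):A
t=3: a0@(0,0):B a1@(0,2):B a2@(0,1):A a3@(3,3):B a4@(2,2):A a5@(2,3):B a6@(1,0):A a7@(1,3):A a8@(3,0):A
t=4: a0@(0,3):B a1@(1,1):B a2@(0,1):A a3@(3,3):B a4@(1,2):A a5@(2,0):B a6@(1,0):A a7@(2,1):A a8@(3,1):A
t=5: a0@(0,0):B a1@(0,2):B a2@(0,1):A a3@(3,3):B a4@(1,2):A a5@(1,3):B a6@(2,2):A a7@(2,1):A a8@(3,1):A
t=6: a0@(0,0):B a1@(0,3):B a2@(0,1):A a3@(3,3):B a4@(1,2):A a5@(1,3):B a6@(2,2):A a7@(2,1):A a8@(3,1):A
t=7: (unchanged — steady state)

2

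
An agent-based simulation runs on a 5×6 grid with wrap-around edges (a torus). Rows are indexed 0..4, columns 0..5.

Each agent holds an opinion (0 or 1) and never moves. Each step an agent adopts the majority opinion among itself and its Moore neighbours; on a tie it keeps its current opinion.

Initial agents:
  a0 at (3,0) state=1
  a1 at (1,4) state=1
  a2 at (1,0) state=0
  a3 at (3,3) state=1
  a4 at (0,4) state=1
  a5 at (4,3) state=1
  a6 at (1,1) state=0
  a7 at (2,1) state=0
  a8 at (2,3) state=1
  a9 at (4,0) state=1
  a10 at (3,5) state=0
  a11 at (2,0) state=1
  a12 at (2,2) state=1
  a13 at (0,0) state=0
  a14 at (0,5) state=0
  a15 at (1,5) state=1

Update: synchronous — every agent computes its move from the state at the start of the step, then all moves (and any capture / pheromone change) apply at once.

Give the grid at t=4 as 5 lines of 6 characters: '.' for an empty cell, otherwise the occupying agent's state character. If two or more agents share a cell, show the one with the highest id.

t=1: a0@(3,0):1 a1@(1,4):1 a2@(1,0):0 a3@(3,3):1 a4@(0,4):1 a5@(4,3):1 a6@(1,1):0 a7@(2,1):0 a8@(2,3):1 a9@(4,0):0 a10@(3,5):1 a11@(2,0):0 a12@(2,2):1 a13@(0,0):0 a14@(0,5):1 a15@(1,5):1
t=2: a0@(3,0):0 a1@(1,4):1 a2@(1,0):0 a3@(3,3):1 a4@(0,4):1 a5@(4,3):1 a6@(1,1):0 a7@(2,1):0 a8@(2,3):1 a9@(4,0):1 a10@(3,5):1 a11@(2,0):0 a12@(2,2):1 a13@(0,0):0 a14@(0,5):1 a15@(1,5):1
t=3: (unchanged — steady state)

0...11
00..11
0011..
0..1.1
1..1..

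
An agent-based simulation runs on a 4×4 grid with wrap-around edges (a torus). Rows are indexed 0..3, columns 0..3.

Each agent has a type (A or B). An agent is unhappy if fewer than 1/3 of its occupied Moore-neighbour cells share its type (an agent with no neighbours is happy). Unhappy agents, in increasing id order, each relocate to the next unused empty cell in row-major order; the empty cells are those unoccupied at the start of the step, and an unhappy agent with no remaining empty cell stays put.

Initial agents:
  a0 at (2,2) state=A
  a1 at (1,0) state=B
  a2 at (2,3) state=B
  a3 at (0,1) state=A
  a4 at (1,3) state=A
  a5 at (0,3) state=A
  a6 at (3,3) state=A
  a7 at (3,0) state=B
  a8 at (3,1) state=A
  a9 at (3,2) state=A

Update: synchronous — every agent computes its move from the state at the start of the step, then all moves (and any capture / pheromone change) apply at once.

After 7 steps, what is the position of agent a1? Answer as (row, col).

(0, 0)

t=1: a0@(2,2):A a1@(0,0):B a2@(2,3):B a3@(0,1):A a4@(1,3):A a5@(0,3):A a6@(3,3):A a7@(0,2):B a8@(3,1):A a9@(3,2):A
t=2: a0@(2,2):A a1@(1,0):B a2@(1,1):B a3@(0,1):A a4@(1,3):A a5@(0,3):A a6@(3,3):A a7@(1,2):B a8@(3,1):A a9@(3,2):A
t=3: a0@(2,2):A a1@(0,0):B a2@(1,1):B a3@(0,1):A a4@(1,3):A a5@(0,3):A a6@(3,3):A a7@(0,2):B a8@(3,1):A a9@(3,2):A
t=4: a0@(2,2):A a1@(1,0):B a2@(1,1):B a3@(0,1):A a4@(1,3):A a5@(0,3):A a6@(3,3):A a7@(1,2):B a8@(3,1):A a9@(3,2):A
t=5: a0@(2,2):A a1@(0,0):B a2@(1,1):B a3@(0,1):A a4@(1,3):A a5@(0,3):A a6@(3,3):A a7@(0,2):B a8@(3,1):A a9@(3,2):A
t=6: a0@(2,2):A a1@(1,0):B a2@(1,1):B a3@(0,1):A a4@(1,3):A a5@(0,3):A a6@(3,3):A a7@(1,2):B a8@(3,1):A a9@(3,2):A
t=7: a0@(2,2):A a1@(0,0):B a2@(1,1):B a3@(0,1):A a4@(1,3):A a5@(0,3):A a6@(3,3):A a7@(0,2):B a8@(3,1):A a9@(3,2):A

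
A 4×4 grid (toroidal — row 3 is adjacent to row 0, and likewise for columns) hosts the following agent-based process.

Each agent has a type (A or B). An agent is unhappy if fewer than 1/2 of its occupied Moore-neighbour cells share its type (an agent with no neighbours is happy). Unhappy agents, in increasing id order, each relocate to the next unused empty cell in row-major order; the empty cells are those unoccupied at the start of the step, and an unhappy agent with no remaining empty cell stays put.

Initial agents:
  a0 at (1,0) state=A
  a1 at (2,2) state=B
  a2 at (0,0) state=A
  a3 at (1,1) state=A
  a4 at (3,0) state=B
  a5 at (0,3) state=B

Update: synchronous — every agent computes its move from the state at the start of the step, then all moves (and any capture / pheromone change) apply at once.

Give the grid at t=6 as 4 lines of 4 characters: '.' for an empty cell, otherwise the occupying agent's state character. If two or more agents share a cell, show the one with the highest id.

A.BB
AA..
....
B...

t=1: a0@(1,0):A a1@(0,1):B a2@(0,0):A a3@(1,1):A a4@(3,0):B a5@(0,2):B
t=2: a0@(1,0):A a1@(0,3):B a2@(0,0):A a3@(1,1):A a4@(3,0):B a5@(0,2):B
t=3: (unchanged — steady state)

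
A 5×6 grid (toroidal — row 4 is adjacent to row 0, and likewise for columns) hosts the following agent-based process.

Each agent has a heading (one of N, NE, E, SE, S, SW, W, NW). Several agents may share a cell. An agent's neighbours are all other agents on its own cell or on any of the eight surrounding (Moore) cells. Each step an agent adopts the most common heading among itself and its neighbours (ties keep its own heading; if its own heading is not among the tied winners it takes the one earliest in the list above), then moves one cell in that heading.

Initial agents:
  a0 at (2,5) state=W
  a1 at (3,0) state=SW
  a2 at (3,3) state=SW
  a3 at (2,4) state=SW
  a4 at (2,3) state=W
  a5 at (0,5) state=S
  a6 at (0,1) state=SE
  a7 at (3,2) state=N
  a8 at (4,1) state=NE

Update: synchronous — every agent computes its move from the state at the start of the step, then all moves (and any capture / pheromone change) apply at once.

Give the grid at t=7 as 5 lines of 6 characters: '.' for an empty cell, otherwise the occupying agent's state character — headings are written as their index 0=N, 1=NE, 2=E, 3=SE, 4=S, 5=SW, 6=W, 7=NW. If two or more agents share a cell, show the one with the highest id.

..5..5
......
..3..4
..5...
..555.

t=1: a0@(3,4):SW a1@(4,5):SW a2@(4,2):SW a3@(3,3):SW a4@(3,2):SW a5@(1,5):S a6@(1,2):SE a7@(2,2):N a8@(3,2):NE
t=2: a0@(4,3):SW a1@(0,4):SW a2@(0,1):SW a3@(4,2):SW a4@(4,1):SW a5@(2,5):S a6@(2,3):SE a7@(3,1):SW a8@(4,1):SW
t=3: a0@(0,2):SW a1@(1,3):SW a2@(1,0):SW a3@(0,1):SW a4@(0,0):SW a5@(3,5):S a6@(3,4):SE a7@(4,0):SW a8@(0,0):SW
t=4: a0@(1,1):SW a1@(2,2):SW a2@(2,5):SW a3@(1,0):SW a4@(1,5):SW a5@(4,5):S a6@(4,5):SE a7@(0,5):SW a8@(1,5):SW
t=5: a0@(2,0):SW a1@(3,1):SW a2@(3,4):SW a3@(2,5):SW a4@(2,4):SW a5@(0,5):S a6@(0,0):SE a7@(1,4):SW a8@(2,4):SW
t=6: a0@(3,5):SW a1@(4,0):SW a2@(4,3):SW a3@(3,4):SW a4@(3,3):SW a5@(1,5):S a6@(1,1):SE a7@(2,3):SW a8@(3,3):SW
t=7: a0@(4,4):SW a1@(0,5):SW a2@(0,2):SW a3@(4,3):SW a4@(4,2):SW a5@(2,5):S a6@(2,2):SE a7@(3,2):SW a8@(4,2):SW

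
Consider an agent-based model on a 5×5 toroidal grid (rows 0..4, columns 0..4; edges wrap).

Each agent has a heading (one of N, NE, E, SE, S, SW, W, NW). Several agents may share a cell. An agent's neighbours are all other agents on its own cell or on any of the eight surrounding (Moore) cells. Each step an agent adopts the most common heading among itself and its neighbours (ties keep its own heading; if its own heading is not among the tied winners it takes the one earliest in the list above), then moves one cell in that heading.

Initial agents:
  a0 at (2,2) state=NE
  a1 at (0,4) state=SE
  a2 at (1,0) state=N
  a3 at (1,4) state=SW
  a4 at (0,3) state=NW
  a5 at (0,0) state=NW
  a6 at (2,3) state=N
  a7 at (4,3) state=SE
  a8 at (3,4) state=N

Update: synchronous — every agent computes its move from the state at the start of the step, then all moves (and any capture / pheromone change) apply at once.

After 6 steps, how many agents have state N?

9

t=1: a0@(1,3):NE a1@(1,0):SE a2@(0,0):N a3@(0,4):N a4@(1,4):SE a5@(4,4):NW a6@(1,3):N a7@(0,4):SE a8@(2,4):N
t=2: a0@(0,3):N a1@(2,1):SE a2@(1,1):SE a3@(4,4):N a4@(0,4):N a5@(3,4):N a6@(0,3):N a7@(1,0):SE a8@(1,4):N
t=3: a0@(4,3):N a1@(3,2):SE a2@(2,2):SE a3@(3,4):N a4@(4,4):N a5@(2,4):N a6@(4,3):N a7@(2,1):SE a8@(0,4):N
t=4: a0@(3,3):N a1@(4,3):SE a2@(3,3):SE a3@(2,4):N a4@(3,4):N a5@(1,4):N a6@(3,3):N a7@(3,2):SE a8@(4,4):N
t=5: a0@(2,3):N a1@(3,3):N a2@(2,3):N a3@(1,4):N a4@(2,4):N a5@(0,4):N a6@(2,3):N a7@(4,3):SE a8@(3,4):N
t=6: a0@(1,3):N a1@(2,3):N a2@(1,3):N a3@(0,4):N a4@(1,4):N a5@(4,4):N a6@(1,3):N a7@(3,3):N a8@(2,4):N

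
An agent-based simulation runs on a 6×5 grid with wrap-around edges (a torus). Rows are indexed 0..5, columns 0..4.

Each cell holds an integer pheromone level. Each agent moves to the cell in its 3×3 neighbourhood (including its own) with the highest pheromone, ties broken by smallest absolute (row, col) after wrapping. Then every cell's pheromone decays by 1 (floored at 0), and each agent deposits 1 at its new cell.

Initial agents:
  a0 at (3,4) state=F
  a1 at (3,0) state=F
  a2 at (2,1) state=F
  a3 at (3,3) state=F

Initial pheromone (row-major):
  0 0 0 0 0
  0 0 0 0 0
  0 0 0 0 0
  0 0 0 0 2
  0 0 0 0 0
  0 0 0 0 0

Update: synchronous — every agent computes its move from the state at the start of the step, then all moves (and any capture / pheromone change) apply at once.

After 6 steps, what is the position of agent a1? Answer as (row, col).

t=1: a0@(3,4) a1@(3,4) a2@(1,0) a3@(3,4) | pheromone: 0 0 0 0 0 / 1 0 0 0 0 / 0 0 0 0 0 / 0 0 0 0 4 / 0 0 0 0 0 / 0 0 0 0 0
t=2: a0@(3,4) a1@(3,4) a2@(1,0) a3@(3,4) | pheromone: 0 0 0 0 0 / 1 0 0 0 0 / 0 0 0 0 0 / 0 0 0 0 6 / 0 0 0 0 0 / 0 0 0 0 0
t=3: a0@(3,4) a1@(3,4) a2@(1,0) a3@(3,4) | pheromone: 0 0 0 0 0 / 1 0 0 0 0 / 0 0 0 0 0 / 0 0 0 0 8 / 0 0 0 0 0 / 0 0 0 0 0
t=4: a0@(3,4) a1@(3,4) a2@(1,0) a3@(3,4) | pheromone: 0 0 0 0 0 / 1 0 0 0 0 / 0 0 0 0 0 / 0 0 0 0 10 / 0 0 0 0 0 / 0 0 0 0 0
t=5: a0@(3,4) a1@(3,4) a2@(1,0) a3@(3,4) | pheromone: 0 0 0 0 0 / 1 0 0 0 0 / 0 0 0 0 0 / 0 0 0 0 12 / 0 0 0 0 0 / 0 0 0 0 0
t=6: a0@(3,4) a1@(3,4) a2@(1,0) a3@(3,4) | pheromone: 0 0 0 0 0 / 1 0 0 0 0 / 0 0 0 0 0 / 0 0 0 0 14 / 0 0 0 0 0 / 0 0 0 0 0

(3, 4)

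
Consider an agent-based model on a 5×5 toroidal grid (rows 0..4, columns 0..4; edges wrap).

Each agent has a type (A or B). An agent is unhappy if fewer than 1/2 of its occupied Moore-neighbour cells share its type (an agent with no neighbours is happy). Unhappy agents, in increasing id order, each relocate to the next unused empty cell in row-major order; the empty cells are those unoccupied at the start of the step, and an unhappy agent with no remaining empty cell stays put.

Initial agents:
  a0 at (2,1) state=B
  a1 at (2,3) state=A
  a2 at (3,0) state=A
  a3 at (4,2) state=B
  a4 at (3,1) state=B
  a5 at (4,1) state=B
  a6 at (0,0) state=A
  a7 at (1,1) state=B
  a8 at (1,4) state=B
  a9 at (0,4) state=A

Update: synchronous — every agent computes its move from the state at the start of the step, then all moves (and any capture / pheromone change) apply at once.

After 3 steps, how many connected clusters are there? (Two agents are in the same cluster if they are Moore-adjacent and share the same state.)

2

t=1: a0@(2,1):B a1@(0,1):A a2@(0,2):A a3@(4,2):B a4@(3,1):B a5@(4,1):B a6@(0,3):A a7@(1,1):B a8@(1,0):B a9@(0,4):A
t=2: a0@(2,1):B a1@(0,0):A a2@(1,2):A a3@(1,3):B a4@(3,1):B a5@(4,1):B a6@(0,3):A a7@(1,1):B a8@(1,0):B a9@(0,4):A
t=3: a0@(2,1):B a1@(0,1):A a2@(0,2):A a3@(1,4):B a4@(3,1):B a5@(4,1):B a6@(0,3):A a7@(1,1):B a8@(1,0):B a9@(0,4):A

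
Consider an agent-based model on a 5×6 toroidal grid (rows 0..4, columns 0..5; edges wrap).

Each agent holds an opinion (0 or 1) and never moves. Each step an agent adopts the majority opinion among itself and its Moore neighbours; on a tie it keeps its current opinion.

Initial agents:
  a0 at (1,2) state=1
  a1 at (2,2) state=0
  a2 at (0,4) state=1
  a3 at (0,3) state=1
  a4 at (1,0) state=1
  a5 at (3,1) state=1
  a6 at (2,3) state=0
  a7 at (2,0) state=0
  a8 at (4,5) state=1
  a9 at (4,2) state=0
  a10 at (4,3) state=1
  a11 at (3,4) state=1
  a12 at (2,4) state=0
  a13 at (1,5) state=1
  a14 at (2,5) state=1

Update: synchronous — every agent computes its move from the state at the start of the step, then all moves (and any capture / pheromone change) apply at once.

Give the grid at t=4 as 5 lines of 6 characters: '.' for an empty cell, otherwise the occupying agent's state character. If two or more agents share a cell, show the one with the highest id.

...11.
1.1..1
1.0111
.0..1.
..11.1

t=1: a0@(1,2):1 a1@(2,2):0 a2@(0,4):1 a3@(0,3):1 a4@(1,0):1 a5@(3,1):0 a6@(2,3):0 a7@(2,0):1 a8@(4,5):1 a9@(4,2):1 a10@(4,3):1 a11@(3,4):1 a12@(2,4):1 a13@(1,5):1 a14@(2,5):1
t=2: a0@(1,2):1 a1@(2,2):0 a2@(0,4):1 a3@(0,3):1 a4@(1,0):1 a5@(3,1):0 a6@(2,3):1 a7@(2,0):1 a8@(4,5):1 a9@(4,2):1 a10@(4,3):1 a11@(3,4):1 a12@(2,4):1 a13@(1,5):1 a14@(2,5):1
t=3: (unchanged — steady state)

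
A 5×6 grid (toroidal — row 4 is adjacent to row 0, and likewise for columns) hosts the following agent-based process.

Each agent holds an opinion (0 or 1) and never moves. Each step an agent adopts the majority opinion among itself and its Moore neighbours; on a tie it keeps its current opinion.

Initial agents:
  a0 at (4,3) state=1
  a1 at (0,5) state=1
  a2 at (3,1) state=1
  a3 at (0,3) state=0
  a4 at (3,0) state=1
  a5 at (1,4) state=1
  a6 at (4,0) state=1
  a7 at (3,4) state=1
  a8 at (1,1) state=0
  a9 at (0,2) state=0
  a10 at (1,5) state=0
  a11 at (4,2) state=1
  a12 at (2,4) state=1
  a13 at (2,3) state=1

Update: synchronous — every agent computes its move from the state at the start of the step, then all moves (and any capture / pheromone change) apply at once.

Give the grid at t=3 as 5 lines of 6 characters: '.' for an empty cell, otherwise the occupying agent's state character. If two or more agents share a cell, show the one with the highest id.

t=1: a0@(4,3):1 a1@(0,5):1 a2@(3,1):1 a3@(0,3):1 a4@(3,0):1 a5@(1,4):1 a6@(4,0):1 a7@(3,4):1 a8@(1,1):0 a9@(0,2):0 a10@(1,5):1 a11@(4,2):1 a12@(2,4):1 a13@(2,3):1
t=2: a0@(4,3):1 a1@(0,5):1 a2@(3,1):1 a3@(0,3):1 a4@(3,0):1 a5@(1,4):1 a6@(4,0):1 a7@(3,4):1 a8@(1,1):0 a9@(0,2):1 a10@(1,5):1 a11@(4,2):1 a12@(2,4):1 a13@(2,3):1
t=3: (unchanged — steady state)

..11.1
.0..11
...11.
11..1.
1.11..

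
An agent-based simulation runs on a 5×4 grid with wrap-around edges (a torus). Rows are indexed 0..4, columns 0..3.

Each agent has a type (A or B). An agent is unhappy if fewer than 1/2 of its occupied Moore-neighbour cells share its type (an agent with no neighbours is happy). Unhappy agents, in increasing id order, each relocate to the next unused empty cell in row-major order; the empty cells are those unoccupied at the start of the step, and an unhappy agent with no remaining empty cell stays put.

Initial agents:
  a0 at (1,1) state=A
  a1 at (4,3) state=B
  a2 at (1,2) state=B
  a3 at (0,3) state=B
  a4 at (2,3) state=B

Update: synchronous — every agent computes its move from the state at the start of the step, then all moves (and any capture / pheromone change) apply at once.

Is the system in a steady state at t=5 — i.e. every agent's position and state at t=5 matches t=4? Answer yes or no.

no

t=1: a0@(0,0):A a1@(4,3):B a2@(1,2):B a3@(0,3):B a4@(2,3):B
t=2: a0@(0,1):A a1@(4,3):B a2@(1,2):B a3@(0,3):B a4@(2,3):B
t=3: a0@(0,0):A a1@(4,3):B a2@(1,2):B a3@(0,3):B a4@(2,3):B
t=4: a0@(0,1):A a1@(4,3):B a2@(1,2):B a3@(0,3):B a4@(2,3):B
t=5: a0@(0,0):A a1@(4,3):B a2@(1,2):B a3@(0,3):B a4@(2,3):B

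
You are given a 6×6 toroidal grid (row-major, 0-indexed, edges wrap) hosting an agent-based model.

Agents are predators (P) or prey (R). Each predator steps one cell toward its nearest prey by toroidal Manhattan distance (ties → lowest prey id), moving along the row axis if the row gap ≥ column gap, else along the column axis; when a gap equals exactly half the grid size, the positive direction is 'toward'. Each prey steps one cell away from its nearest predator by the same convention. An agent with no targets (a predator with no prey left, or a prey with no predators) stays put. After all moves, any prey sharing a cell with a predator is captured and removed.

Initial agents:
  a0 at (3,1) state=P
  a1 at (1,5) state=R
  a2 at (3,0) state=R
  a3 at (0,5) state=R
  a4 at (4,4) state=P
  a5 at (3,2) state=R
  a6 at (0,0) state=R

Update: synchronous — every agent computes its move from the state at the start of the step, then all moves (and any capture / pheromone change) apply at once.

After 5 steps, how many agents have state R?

t=1: a0@(3,0):P a1@(0,5):R a2@(3,5):R a3@(1,5):R a4@(4,5):P a5@(3,3):R a6@(5,0):R
t=2: a0@(3,5):P a1@(1,5):R a2@(3,4):R a3@(0,5):R a4@(3,5):P a5@(3,2):R a6@(0,0):R
t=3: a0@(3,4):P a1@(0,5):R a2@(3,3):R a3@(5,5):R a4@(3,4):P a5@(3,1):R a6@(5,0):R
t=4: a0@(3,3):P a1@(5,5):R a2@(3,2):R a3@(0,5):R a4@(3,3):P a5@(3,0):R a6@(0,0):R
t=5: a0@(3,2):P a1@(0,5):R a2@(3,1):R a3@(5,5):R a4@(3,2):P a5@(3,5):R a6@(5,0):R

5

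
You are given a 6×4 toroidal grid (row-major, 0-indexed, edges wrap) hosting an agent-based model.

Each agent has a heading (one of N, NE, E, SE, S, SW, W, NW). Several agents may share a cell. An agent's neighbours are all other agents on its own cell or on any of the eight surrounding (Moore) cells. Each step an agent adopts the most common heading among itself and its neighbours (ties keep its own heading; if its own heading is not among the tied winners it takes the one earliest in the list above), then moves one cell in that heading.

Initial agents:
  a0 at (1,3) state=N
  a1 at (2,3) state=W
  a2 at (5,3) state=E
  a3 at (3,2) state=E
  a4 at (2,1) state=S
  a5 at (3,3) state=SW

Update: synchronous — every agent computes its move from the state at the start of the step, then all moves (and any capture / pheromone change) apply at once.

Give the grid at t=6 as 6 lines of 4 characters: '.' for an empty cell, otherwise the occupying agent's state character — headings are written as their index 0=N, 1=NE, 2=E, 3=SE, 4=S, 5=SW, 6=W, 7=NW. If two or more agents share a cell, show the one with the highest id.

t=1: a0@(0,3):N a1@(2,2):W a2@(5,0):E a3@(3,3):E a4@(3,1):S a5@(4,2):SW
t=2: a0@(5,3):N a1@(2,1):W a2@(5,1):E a3@(3,0):E a4@(4,1):S a5@(5,1):SW
t=3: a0@(4,3):N a1@(2,0):W a2@(5,2):E a3@(3,1):E a4@(4,2):E a5@(0,0):SW
t=4: a0@(4,0):E a1@(2,3):W a2@(5,3):E a3@(3,2):E a4@(4,3):E a5@(1,3):SW
t=5: a0@(4,1):E a1@(2,2):W a2@(5,0):E a3@(3,3):E a4@(4,0):E a5@(2,2):SW
t=6: a0@(4,2):E a1@(2,1):W a2@(5,1):E a3@(3,0):E a4@(4,1):E a5@(3,1):SW

....
....
.6..
25..
.22.
.2..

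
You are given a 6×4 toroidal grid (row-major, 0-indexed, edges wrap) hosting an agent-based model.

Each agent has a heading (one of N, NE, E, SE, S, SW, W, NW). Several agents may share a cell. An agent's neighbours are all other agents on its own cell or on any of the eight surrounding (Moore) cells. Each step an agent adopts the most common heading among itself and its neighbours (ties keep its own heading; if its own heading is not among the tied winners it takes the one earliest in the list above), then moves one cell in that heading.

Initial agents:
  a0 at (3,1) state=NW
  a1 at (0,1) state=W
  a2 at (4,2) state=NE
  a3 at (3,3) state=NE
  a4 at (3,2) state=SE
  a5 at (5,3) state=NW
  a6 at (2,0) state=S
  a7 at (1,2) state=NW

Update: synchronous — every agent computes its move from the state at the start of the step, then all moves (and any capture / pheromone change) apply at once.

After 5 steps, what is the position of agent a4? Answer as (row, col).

t=1: a0@(2,0):NW a1@(0,0):W a2@(3,3):NE a3@(2,0):NE a4@(2,3):NE a5@(4,2):NW a6@(3,0):S a7@(0,1):NW
t=2: a0@(1,1):NE a1@(0,3):W a2@(2,0):NE a3@(1,1):NE a4@(1,0):NE a5@(3,1):NW a6@(2,1):NE a7@(5,0):NW
t=3: a0@(0,2):NE a1@(0,2):W a2@(1,1):NE a3@(0,2):NE a4@(0,1):NE a5@(2,2):NE a6@(1,2):NE a7@(4,3):NW
t=4: a0@(5,3):NE a1@(5,3):NE a2@(0,2):NE a3@(5,3):NE a4@(5,2):NE a5@(1,3):NE a6@(0,3):NE a7@(3,2):NW
t=5: a0@(4,0):NE a1@(4,0):NE a2@(5,3):NE a3@(4,0):NE a4@(4,3):NE a5@(0,0):NE a6@(5,0):NE a7@(2,1):NW

(4, 3)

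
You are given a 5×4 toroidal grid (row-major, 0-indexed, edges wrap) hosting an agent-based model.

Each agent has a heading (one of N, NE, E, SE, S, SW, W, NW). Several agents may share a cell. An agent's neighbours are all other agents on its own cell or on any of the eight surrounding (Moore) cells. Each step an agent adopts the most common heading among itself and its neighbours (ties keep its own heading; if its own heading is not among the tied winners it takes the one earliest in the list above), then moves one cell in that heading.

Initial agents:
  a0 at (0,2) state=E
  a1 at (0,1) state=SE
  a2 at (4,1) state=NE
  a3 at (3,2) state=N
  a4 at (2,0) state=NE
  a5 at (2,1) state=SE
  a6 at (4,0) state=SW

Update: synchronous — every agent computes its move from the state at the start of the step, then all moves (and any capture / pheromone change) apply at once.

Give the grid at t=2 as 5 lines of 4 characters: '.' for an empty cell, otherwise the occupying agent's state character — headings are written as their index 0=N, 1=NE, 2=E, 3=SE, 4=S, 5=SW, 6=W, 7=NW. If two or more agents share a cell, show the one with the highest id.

2.1.
..51
...1
....
...3

t=1: a0@(0,3):E a1@(1,2):SE a2@(3,2):NE a3@(2,2):N a4@(1,1):NE a5@(3,2):SE a6@(0,3):SW
t=2: a0@(0,0):E a1@(2,3):SE a2@(2,3):NE a3@(1,3):NE a4@(0,2):NE a5@(4,3):SE a6@(1,2):SW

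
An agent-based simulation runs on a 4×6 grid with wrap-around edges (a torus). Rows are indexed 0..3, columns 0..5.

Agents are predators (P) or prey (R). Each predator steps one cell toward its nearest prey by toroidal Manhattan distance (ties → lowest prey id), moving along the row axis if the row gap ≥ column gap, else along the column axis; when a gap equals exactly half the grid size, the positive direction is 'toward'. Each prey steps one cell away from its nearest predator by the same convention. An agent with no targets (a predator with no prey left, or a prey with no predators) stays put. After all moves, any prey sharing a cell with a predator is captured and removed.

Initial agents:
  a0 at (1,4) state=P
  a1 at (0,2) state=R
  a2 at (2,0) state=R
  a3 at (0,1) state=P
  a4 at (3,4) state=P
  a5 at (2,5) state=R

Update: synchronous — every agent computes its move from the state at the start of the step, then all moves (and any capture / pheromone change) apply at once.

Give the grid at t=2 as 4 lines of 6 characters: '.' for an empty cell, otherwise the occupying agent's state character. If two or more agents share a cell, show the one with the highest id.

...PRR
......
R.....
....P.

t=1: a0@(2,4):P a1@(0,3):R a2@(2,1):R a3@(0,2):P a4@(2,4):P a5@(3,5):R
t=2: a0@(3,4):P a1@(0,4):R a2@(2,0):R a3@(0,3):P a4@(3,4):P a5@(0,5):R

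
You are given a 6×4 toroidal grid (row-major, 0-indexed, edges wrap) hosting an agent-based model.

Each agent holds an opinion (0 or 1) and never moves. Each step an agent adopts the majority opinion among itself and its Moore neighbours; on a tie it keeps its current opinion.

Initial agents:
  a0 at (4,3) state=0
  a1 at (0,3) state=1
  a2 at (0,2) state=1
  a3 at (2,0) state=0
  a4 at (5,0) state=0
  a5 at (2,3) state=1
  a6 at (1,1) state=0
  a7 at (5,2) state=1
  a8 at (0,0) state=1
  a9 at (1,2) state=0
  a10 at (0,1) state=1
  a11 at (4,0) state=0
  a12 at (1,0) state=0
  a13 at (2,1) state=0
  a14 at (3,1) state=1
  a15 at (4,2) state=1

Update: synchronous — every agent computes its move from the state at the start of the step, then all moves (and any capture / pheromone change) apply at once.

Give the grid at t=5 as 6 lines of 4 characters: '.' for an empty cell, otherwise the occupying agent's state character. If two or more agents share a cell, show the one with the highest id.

1111
001.
00.0
.0..
0.10
0.1.

t=1: a0@(4,3):0 a1@(0,3):1 a2@(0,2):1 a3@(2,0):0 a4@(5,0):0 a5@(2,3):0 a6@(1,1):0 a7@(5,2):1 a8@(0,0):1 a9@(1,2):1 a10@(0,1):1 a11@(4,0):0 a12@(1,0):0 a13@(2,1):0 a14@(3,1):0 a15@(4,2):1
t=2: (unchanged — steady state)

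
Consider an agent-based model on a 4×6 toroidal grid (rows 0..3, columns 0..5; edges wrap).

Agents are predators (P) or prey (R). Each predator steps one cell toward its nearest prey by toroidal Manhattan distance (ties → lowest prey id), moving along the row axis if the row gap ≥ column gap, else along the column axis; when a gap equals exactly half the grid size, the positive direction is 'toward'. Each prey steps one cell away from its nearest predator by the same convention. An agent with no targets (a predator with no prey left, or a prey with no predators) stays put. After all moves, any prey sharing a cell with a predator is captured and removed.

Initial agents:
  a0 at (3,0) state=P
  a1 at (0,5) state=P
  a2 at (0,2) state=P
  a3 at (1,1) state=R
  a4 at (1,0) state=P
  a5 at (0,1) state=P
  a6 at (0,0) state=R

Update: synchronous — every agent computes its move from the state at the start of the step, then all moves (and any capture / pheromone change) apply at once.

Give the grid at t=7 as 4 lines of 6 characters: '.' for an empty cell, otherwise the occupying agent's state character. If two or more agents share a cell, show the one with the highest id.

t=1: a0@(0,0):P a1@(0,0):P a2@(1,2):P a4@(1,1):P a5@(1,1):P a6@(1,0):R
t=2: a0@(1,0):P a1@(1,0):P a2@(1,1):P a4@(1,0):P a5@(1,0):P a6@(2,0):R
t=3: a0@(2,0):P a1@(2,0):P a2@(2,1):P a4@(2,0):P a5@(2,0):P a6@(3,0):R
t=4: a0@(3,0):P a1@(3,0):P a2@(3,1):P a4@(3,0):P a5@(3,0):P a6@(0,0):R
t=5: a0@(0,0):P a1@(0,0):P a2@(0,1):P a4@(0,0):P a5@(0,0):P a6@(1,0):R
t=6: a0@(1,0):P a1@(1,0):P a2@(1,1):P a4@(1,0):P a5@(1,0):P a6@(2,0):R
t=7: a0@(2,0):P a1@(2,0):P a2@(2,1):P a4@(2,0):P a5@(2,0):P a6@(3,0):R

......
......
PP....
R.....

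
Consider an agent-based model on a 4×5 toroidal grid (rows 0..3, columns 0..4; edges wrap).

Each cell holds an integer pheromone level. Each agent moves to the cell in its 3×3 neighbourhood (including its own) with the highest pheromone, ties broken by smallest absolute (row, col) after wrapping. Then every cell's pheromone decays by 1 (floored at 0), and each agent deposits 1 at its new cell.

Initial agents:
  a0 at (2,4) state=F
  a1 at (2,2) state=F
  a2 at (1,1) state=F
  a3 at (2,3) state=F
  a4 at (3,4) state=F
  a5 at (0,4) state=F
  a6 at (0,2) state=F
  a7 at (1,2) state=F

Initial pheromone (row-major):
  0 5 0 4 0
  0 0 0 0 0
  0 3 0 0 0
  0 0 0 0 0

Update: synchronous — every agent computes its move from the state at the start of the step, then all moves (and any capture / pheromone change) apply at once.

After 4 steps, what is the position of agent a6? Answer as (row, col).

(0, 1)

t=1: a0@(1,0) a1@(2,1) a2@(0,1) a3@(1,2) a4@(0,3) a5@(0,3) a6@(0,1) a7@(0,1) | pheromone: 0 7 0 5 0 / 1 0 1 0 0 / 0 3 0 0 0 / 0 0 0 0 0
t=2: a0@(0,1) a1@(2,1) a2@(0,1) a3@(0,1) a4@(0,3) a5@(0,3) a6@(0,1) a7@(0,1) | pheromone: 0 11 0 6 0 / 0 0 0 0 0 / 0 3 0 0 0 / 0 0 0 0 0
t=3: a0@(0,1) a1@(2,1) a2@(0,1) a3@(0,1) a4@(0,3) a5@(0,3) a6@(0,1) a7@(0,1) | pheromone: 0 15 0 7 0 / 0 0 0 0 0 / 0 3 0 0 0 / 0 0 0 0 0
t=4: a0@(0,1) a1@(2,1) a2@(0,1) a3@(0,1) a4@(0,3) a5@(0,3) a6@(0,1) a7@(0,1) | pheromone: 0 19 0 8 0 / 0 0 0 0 0 / 0 3 0 0 0 / 0 0 0 0 0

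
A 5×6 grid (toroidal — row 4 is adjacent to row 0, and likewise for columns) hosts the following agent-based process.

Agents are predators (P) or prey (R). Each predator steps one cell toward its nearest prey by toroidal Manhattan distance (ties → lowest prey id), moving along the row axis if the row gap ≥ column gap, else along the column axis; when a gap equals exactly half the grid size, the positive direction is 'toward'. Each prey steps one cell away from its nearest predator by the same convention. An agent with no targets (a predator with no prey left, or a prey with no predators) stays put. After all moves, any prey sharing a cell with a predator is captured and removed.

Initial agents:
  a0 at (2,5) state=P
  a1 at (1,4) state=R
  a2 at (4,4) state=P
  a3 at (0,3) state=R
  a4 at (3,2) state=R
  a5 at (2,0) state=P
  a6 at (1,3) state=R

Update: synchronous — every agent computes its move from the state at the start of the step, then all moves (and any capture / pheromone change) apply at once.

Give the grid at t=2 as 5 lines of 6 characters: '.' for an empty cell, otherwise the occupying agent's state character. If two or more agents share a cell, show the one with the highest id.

......
.RR.P.
....P.
..R...
......

t=1: a0@(1,5):P a2@(0,4):P a3@(1,3):R a4@(3,1):R a5@(2,5):P a6@(1,2):R
t=2: a0@(1,4):P a2@(1,4):P a3@(1,2):R a4@(3,2):R a5@(2,4):P a6@(1,1):R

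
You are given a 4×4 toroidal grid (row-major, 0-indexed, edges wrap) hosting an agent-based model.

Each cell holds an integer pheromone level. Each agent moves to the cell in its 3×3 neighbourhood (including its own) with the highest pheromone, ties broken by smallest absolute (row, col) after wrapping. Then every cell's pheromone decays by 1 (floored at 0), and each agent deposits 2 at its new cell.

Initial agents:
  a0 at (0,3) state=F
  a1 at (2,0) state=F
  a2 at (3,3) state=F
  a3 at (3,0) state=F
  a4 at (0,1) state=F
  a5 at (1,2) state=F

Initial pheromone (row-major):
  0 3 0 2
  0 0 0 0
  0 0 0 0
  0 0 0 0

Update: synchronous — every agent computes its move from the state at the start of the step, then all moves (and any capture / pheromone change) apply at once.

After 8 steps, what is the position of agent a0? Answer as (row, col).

(0, 3)

t=1: a0@(0,3) a1@(1,0) a2@(0,3) a3@(0,1) a4@(0,1) a5@(0,1) | pheromone: 0 8 0 5 / 2 0 0 0 / 0 0 0 0 / 0 0 0 0
t=2: a0@(0,3) a1@(0,1) a2@(0,3) a3@(0,1) a4@(0,1) a5@(0,1) | pheromone: 0 15 0 8 / 1 0 0 0 / 0 0 0 0 / 0 0 0 0
t=3: a0@(0,3) a1@(0,1) a2@(0,3) a3@(0,1) a4@(0,1) a5@(0,1) | pheromone: 0 22 0 11 / 0 0 0 0 / 0 0 0 0 / 0 0 0 0
t=4: a0@(0,3) a1@(0,1) a2@(0,3) a3@(0,1) a4@(0,1) a5@(0,1) | pheromone: 0 29 0 14 / 0 0 0 0 / 0 0 0 0 / 0 0 0 0
t=5: a0@(0,3) a1@(0,1) a2@(0,3) a3@(0,1) a4@(0,1) a5@(0,1) | pheromone: 0 36 0 17 / 0 0 0 0 / 0 0 0 0 / 0 0 0 0
t=6: a0@(0,3) a1@(0,1) a2@(0,3) a3@(0,1) a4@(0,1) a5@(0,1) | pheromone: 0 43 0 20 / 0 0 0 0 / 0 0 0 0 / 0 0 0 0
t=7: a0@(0,3) a1@(0,1) a2@(0,3) a3@(0,1) a4@(0,1) a5@(0,1) | pheromone: 0 50 0 23 / 0 0 0 0 / 0 0 0 0 / 0 0 0 0
t=8: a0@(0,3) a1@(0,1) a2@(0,3) a3@(0,1) a4@(0,1) a5@(0,1) | pheromone: 0 57 0 26 / 0 0 0 0 / 0 0 0 0 / 0 0 0 0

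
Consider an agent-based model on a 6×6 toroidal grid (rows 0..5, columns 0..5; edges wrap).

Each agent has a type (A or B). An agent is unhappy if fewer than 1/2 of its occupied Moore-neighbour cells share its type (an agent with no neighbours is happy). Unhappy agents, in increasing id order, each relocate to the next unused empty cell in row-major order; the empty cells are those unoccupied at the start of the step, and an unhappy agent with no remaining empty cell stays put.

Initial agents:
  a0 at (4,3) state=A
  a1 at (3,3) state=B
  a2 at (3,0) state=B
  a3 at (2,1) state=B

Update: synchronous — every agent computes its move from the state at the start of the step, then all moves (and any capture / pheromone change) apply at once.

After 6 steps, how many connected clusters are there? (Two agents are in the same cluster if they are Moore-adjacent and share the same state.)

3

t=1: a0@(0,0):A a1@(0,1):B a2@(3,0):B a3@(2,1):B
t=2: a0@(0,2):A a1@(0,3):B a2@(3,0):B a3@(2,1):B
t=3: a0@(0,0):A a1@(0,1):B a2@(3,0):B a3@(2,1):B
t=4: a0@(0,2):A a1@(0,3):B a2@(3,0):B a3@(2,1):B
t=5: a0@(0,0):A a1@(0,1):B a2@(3,0):B a3@(2,1):B
t=6: a0@(0,2):A a1@(0,3):B a2@(3,0):B a3@(2,1):B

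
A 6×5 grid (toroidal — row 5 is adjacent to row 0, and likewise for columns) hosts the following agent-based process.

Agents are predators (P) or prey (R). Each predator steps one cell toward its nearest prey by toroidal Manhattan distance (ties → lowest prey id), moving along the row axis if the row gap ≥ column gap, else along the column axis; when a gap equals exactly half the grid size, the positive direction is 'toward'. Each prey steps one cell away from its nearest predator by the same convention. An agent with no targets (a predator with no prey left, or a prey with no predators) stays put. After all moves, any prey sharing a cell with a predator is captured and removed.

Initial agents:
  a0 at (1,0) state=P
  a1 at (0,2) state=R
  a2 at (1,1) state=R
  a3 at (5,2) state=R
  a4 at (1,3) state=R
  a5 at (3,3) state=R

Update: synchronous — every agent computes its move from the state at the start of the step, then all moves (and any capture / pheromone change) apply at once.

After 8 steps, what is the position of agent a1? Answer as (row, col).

(0, 0)

t=1: a0@(1,1):P a1@(0,3):R a2@(1,2):R a3@(4,2):R a4@(1,2):R a5@(4,3):R
t=2: a0@(1,2):P a1@(0,4):R a2@(1,3):R a3@(3,2):R a4@(1,3):R a5@(3,3):R
t=3: a0@(1,3):P a1@(0,0):R a2@(1,4):R a3@(4,2):R a4@(1,4):R a5@(4,3):R
t=4: a0@(1,4):P a1@(0,1):R a2@(1,0):R a3@(3,2):R a4@(1,0):R a5@(3,3):R
t=5: a0@(1,0):P a1@(0,2):R a2@(1,1):R a3@(4,2):R a4@(1,1):R a5@(4,3):R
t=6: a0@(1,1):P a1@(0,3):R a2@(1,2):R a3@(3,2):R a4@(1,2):R a5@(3,3):R
t=7: a0@(1,2):P a1@(0,4):R a2@(1,3):R a3@(4,2):R a4@(1,3):R a5@(4,3):R
t=8: a0@(1,3):P a1@(0,0):R a2@(1,4):R a3@(3,2):R a4@(1,4):R a5@(3,3):R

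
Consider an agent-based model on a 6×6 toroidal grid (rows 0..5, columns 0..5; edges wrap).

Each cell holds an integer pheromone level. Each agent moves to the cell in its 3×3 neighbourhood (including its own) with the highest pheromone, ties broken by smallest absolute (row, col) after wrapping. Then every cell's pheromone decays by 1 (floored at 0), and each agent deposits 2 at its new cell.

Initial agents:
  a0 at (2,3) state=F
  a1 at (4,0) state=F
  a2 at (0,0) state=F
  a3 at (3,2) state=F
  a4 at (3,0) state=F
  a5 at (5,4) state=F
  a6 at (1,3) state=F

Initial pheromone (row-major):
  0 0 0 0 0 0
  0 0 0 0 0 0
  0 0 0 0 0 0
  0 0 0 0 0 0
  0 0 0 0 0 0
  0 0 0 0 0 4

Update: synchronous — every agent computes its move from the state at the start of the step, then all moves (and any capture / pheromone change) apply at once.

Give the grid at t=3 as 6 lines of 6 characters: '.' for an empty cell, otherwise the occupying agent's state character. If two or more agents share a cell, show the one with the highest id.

t=1: a0@(1,2) a1@(5,5) a2@(5,5) a3@(2,1) a4@(2,0) a5@(5,5) a6@(0,2) | pheromone: 0 0 2 0 0 0 / 0 0 2 0 0 0 / 2 2 0 0 0 0 / 0 0 0 0 0 0 / 0 0 0 0 0 0 / 0 0 0 0 0 9
t=2: a0@(0,2) a1@(5,5) a2@(5,5) a3@(1,2) a4@(2,0) a5@(5,5) a6@(0,2) | pheromone: 0 0 5 0 0 0 / 0 0 3 0 0 0 / 3 1 0 0 0 0 / 0 0 0 0 0 0 / 0 0 0 0 0 0 / 0 0 0 0 0 14
t=3: a0@(0,2) a1@(5,5) a2@(5,5) a3@(0,2) a4@(2,0) a5@(5,5) a6@(0,2) | pheromone: 0 0 10 0 0 0 / 0 0 2 0 0 0 / 4 0 0 0 0 0 / 0 0 0 0 0 0 / 0 0 0 0 0 0 / 0 0 0 0 0 19

..F...
......
F.....
......
......
.....F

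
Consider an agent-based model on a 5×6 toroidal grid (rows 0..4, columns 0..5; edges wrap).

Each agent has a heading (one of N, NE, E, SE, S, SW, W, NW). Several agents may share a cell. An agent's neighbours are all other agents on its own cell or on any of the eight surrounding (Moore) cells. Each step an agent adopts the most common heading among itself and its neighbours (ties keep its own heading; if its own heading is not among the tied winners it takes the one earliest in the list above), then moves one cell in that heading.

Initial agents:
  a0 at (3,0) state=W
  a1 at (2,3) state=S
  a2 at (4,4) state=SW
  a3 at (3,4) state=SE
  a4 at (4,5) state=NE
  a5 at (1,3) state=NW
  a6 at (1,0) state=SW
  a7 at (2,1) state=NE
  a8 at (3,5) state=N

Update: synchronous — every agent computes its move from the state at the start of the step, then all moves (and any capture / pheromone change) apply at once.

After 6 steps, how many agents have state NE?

8

t=1: a0@(2,1):NE a1@(3,3):S a2@(0,3):SW a3@(4,5):SE a4@(3,0):NE a5@(0,2):NW a6@(2,5):SW a7@(1,2):NE a8@(2,5):N
t=2: a0@(1,2):NE a1@(4,3):S a2@(1,2):SW a3@(0,0):SE a4@(2,1):NE a5@(4,1):NW a6@(3,4):SW a7@(0,3):NE a8@(1,5):N
t=3: a0@(0,3):NE a1@(0,3):S a2@(0,3):NE a3@(1,1):SE a4@(1,2):NE a5@(3,0):NW a6@(4,3):SW a7@(4,4):NE a8@(0,5):N
t=4: a0@(4,4):NE a1@(4,4):NE a2@(4,4):NE a3@(2,2):SE a4@(0,3):NE a5@(2,5):NW a6@(3,4):NE a7@(3,5):NE a8@(4,5):N
t=5: a0@(3,5):NE a1@(3,5):NE a2@(3,5):NE a3@(3,3):SE a4@(4,4):NE a5@(1,0):NE a6@(2,5):NE a7@(2,0):NE a8@(3,0):NE
t=6: a0@(2,0):NE a1@(2,0):NE a2@(2,0):NE a3@(4,4):SE a4@(3,5):NE a5@(0,1):NE a6@(1,0):NE a7@(1,1):NE a8@(2,1):NE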